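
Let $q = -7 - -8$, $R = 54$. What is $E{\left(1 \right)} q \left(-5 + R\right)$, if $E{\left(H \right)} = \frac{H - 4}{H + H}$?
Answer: $- \frac{147}{2} \approx -73.5$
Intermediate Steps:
$E{\left(H \right)} = \frac{-4 + H}{2 H}$
$q = 1$ ($q = -7 + 8 = 1$)
$E{\left(1 \right)} q \left(-5 + R\right) = \frac{-4 + 1}{2 \cdot 1} \cdot 1 \left(-5 + 54\right) = \frac{1}{2} \cdot 1 \left(-3\right) 1 \cdot 49 = \left(- \frac{3}{2}\right) 1 \cdot 49 = \left(- \frac{3}{2}\right) 49 = - \frac{147}{2}$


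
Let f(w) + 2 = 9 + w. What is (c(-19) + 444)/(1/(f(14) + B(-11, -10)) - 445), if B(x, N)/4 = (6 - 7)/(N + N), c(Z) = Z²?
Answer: -17066/9433 ≈ -1.8092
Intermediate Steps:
f(w) = 7 + w (f(w) = -2 + (9 + w) = 7 + w)
B(x, N) = -2/N (B(x, N) = 4*((6 - 7)/(N + N)) = 4*(-1/(2*N)) = -2/N)
(c(-19) + 444)/(1/(f(14) + B(-11, -10)) - 445) = ((-19)² + 444)/(1/((7 + 14) - 2/(-10)) - 445) = (361 + 444)/(1/(21 - 2*(-⅒)) - 445) = 805/(1/(21 + ⅕) - 445) = 805/(1/(106/5) - 445) = 805/(5/106 - 445) = 805/(-47165/106) = 805*(-106/47165) = -17066/9433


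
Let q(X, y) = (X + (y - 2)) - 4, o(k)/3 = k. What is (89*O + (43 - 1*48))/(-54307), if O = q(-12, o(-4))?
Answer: 2675/54307 ≈ 0.049257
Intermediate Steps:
o(k) = 3*k
q(X, y) = -6 + X + y (q(X, y) = (X + (-2 + y)) - 4 = (-2 + X + y) - 4 = -6 + X + y)
O = -30 (O = -6 - 12 + 3*(-4) = -6 - 12 - 12 = -30)
(89*O + (43 - 1*48))/(-54307) = (89*(-30) + (43 - 1*48))/(-54307) = (-2670 + (43 - 48))*(-1/54307) = (-2670 - 5)*(-1/54307) = -2675*(-1/54307) = 2675/54307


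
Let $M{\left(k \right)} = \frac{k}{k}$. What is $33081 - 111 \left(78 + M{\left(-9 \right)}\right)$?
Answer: $24312$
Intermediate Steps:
$M{\left(k \right)} = 1$
$33081 - 111 \left(78 + M{\left(-9 \right)}\right) = 33081 - 111 \left(78 + 1\right) = 33081 - 111 \cdot 79 = 33081 - 8769 = 24312$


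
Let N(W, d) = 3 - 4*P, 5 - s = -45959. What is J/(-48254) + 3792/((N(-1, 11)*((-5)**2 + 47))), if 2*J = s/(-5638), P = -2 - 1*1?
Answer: 21492945203/6121261170 ≈ 3.5112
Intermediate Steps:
s = 45964 (s = 5 - 1*(-45959) = 5 + 45959 = 45964)
P = -3 (P = -2 - 1 = -3)
J = -11491/2819 (J = (45964/(-5638))/2 = (45964*(-1/5638))/2 = (1/2)*(-22982/2819) = -11491/2819 ≈ -4.0763)
N(W, d) = 15 (N(W, d) = 3 - 4*(-3) = 3 + 12 = 15)
J/(-48254) + 3792/((N(-1, 11)*((-5)**2 + 47))) = -11491/2819/(-48254) + 3792/((15*((-5)**2 + 47))) = -11491/2819*(-1/48254) + 3792/((15*(25 + 47))) = 11491/136028026 + 3792/((15*72)) = 11491/136028026 + 3792/1080 = 11491/136028026 + 3792*(1/1080) = 11491/136028026 + 158/45 = 21492945203/6121261170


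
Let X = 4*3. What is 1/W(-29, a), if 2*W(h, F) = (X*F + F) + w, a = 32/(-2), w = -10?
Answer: -1/109 ≈ -0.0091743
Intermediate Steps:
X = 12
a = -16 (a = 32*(-½) = -16)
W(h, F) = -5 + 13*F/2 (W(h, F) = ((12*F + F) - 10)/2 = (13*F - 10)/2 = (-10 + 13*F)/2 = -5 + 13*F/2)
1/W(-29, a) = 1/(-5 + (13/2)*(-16)) = 1/(-5 - 104) = 1/(-109) = -1/109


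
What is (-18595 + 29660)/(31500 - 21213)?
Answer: 11065/10287 ≈ 1.0756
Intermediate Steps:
(-18595 + 29660)/(31500 - 21213) = 11065/10287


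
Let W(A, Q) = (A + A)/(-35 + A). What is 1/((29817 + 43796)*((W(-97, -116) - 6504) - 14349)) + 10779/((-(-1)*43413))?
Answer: 363993478222223/1466003238846323 ≈ 0.24829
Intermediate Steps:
W(A, Q) = 2*A/(-35 + A) (W(A, Q) = (2*A)/(-35 + A) = 2*A/(-35 + A))
1/((29817 + 43796)*((W(-97, -116) - 6504) - 14349)) + 10779/((-(-1)*43413)) = 1/((29817 + 43796)*((2*(-97)/(-35 - 97) - 6504) - 14349)) + 10779/((-(-1)*43413)) = 1/(73613*((2*(-97)/(-132) - 6504) - 14349)) + 10779/((-1*(-43413))) = 1/(73613*((2*(-97)*(-1/132) - 6504) - 14349)) + 10779/43413 = 1/(73613*((97/66 - 6504) - 14349)) + 10779*(1/43413) = 1/(73613*(-429167/66 - 14349)) + 3593/14471 = 1/(73613*(-1376201/66)) + 3593/14471 = (1/73613)*(-66/1376201) + 3593/14471 = -66/101306284213 + 3593/14471 = 363993478222223/1466003238846323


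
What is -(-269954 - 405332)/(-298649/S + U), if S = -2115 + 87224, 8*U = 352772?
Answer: 114945832348/7505420739 ≈ 15.315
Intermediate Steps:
U = 88193/2 (U = (⅛)*352772 = 88193/2 ≈ 44097.)
S = 85109
-(-269954 - 405332)/(-298649/S + U) = -(-269954 - 405332)/(-298649/85109 + 88193/2) = -(-675286)/(-298649*1/85109 + 88193/2) = -(-675286)/(-298649/85109 + 88193/2) = -(-675286)/7505420739/170218 = -(-675286)*170218/7505420739 = -1*(-114945832348/7505420739) = 114945832348/7505420739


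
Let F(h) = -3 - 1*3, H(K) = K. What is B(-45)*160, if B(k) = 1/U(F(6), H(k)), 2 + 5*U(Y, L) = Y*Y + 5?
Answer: 800/39 ≈ 20.513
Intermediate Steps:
F(h) = -6 (F(h) = -3 - 3 = -6)
U(Y, L) = ⅗ + Y²/5 (U(Y, L) = -⅖ + (Y*Y + 5)/5 = -⅖ + (Y² + 5)/5 = -⅖ + (5 + Y²)/5 = -⅖ + (1 + Y²/5) = ⅗ + Y²/5)
B(k) = 5/39 (B(k) = 1/(⅗ + (⅕)*(-6)²) = 1/(⅗ + (⅕)*36) = 1/(⅗ + 36/5) = 1/(39/5) = 5/39)
B(-45)*160 = (5/39)*160 = 800/39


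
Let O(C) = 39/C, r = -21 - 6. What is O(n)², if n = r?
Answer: 169/81 ≈ 2.0864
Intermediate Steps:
r = -27
n = -27
O(n)² = (39/(-27))² = (39*(-1/27))² = (-13/9)² = 169/81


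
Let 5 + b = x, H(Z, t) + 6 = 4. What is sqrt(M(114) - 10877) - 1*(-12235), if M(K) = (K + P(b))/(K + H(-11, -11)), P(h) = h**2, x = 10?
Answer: 12235 + I*sqrt(8526595)/28 ≈ 12235.0 + 104.29*I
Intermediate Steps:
H(Z, t) = -2 (H(Z, t) = -6 + 4 = -2)
b = 5 (b = -5 + 10 = 5)
M(K) = (25 + K)/(-2 + K) (M(K) = (K + 5**2)/(K - 2) = (K + 25)/(-2 + K) = (25 + K)/(-2 + K))
sqrt(M(114) - 10877) - 1*(-12235) = sqrt((25 + 114)/(-2 + 114) - 10877) - 1*(-12235) = sqrt(139/112 - 10877) + 12235 = sqrt(-1218085/112) + 12235 = I*sqrt(8526595)/28 + 12235 = 12235 + I*sqrt(8526595)/28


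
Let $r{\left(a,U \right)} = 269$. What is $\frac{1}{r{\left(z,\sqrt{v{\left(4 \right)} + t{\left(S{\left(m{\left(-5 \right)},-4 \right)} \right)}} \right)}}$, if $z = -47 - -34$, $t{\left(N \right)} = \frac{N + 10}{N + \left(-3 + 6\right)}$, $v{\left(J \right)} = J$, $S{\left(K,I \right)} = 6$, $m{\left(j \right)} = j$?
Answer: $\frac{1}{269} \approx 0.0037175$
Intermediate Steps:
$t{\left(N \right)} = \frac{10 + N}{3 + N}$ ($t{\left(N \right)} = \frac{10 + N}{N + 3} = \frac{10 + N}{3 + N}$)
$z = -13$ ($z = -47 + 34 = -13$)
$\frac{1}{r{\left(z,\sqrt{v{\left(4 \right)} + t{\left(S{\left(m{\left(-5 \right)},-4 \right)} \right)}} \right)}} = \frac{1}{269}$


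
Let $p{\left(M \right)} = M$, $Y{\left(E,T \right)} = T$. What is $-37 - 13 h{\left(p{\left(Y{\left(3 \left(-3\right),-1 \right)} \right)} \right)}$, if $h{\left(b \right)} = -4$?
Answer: $15$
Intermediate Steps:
$-37 - 13 h{\left(p{\left(Y{\left(3 \left(-3\right),-1 \right)} \right)} \right)} = -37 - -52 = -37 + 52 = 15$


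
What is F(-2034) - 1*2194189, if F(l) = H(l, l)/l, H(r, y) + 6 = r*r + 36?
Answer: -744519602/339 ≈ -2.1962e+6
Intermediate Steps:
H(r, y) = 30 + r² (H(r, y) = -6 + (r*r + 36) = -6 + (r² + 36) = -6 + (36 + r²) = 30 + r²)
F(l) = (30 + l²)/l
F(-2034) - 1*2194189 = (-2034 + 30/(-2034)) - 1*2194189 = (-2034 + 30*(-1/2034)) - 2194189 = (-2034 - 5/339) - 2194189 = -689531/339 - 2194189 = -744519602/339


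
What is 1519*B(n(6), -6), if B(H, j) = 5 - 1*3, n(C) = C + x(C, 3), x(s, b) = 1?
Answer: 3038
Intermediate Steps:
n(C) = 1 + C (n(C) = C + 1 = 1 + C)
B(H, j) = 2 (B(H, j) = 5 - 3 = 2)
1519*B(n(6), -6) = 1519*2 = 3038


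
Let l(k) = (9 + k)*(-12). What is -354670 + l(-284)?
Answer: -351370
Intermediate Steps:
l(k) = -108 - 12*k
-354670 + l(-284) = -354670 + (-108 - 12*(-284)) = -354670 + (-108 + 3408) = -354670 + 3300 = -351370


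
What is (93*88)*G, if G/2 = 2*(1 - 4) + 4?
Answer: -32736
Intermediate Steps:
G = -4 (G = 2*(2*(1 - 4) + 4) = 2*(2*(-3) + 4) = 2*(-6 + 4) = 2*(-2) = -4)
(93*88)*G = (93*88)*(-4) = 8184*(-4) = -32736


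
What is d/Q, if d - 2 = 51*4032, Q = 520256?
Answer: 9347/23648 ≈ 0.39526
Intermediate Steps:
d = 205634 (d = 2 + 51*4032 = 2 + 205632 = 205634)
d/Q = 205634/520256 = 205634*(1/520256) = 9347/23648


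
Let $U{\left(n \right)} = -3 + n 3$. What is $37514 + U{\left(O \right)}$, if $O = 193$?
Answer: $38090$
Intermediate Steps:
$U{\left(n \right)} = -3 + 3 n$
$37514 + U{\left(O \right)} = 37514 + \left(-3 + 3 \cdot 193\right) = 37514 + \left(-3 + 579\right) = 37514 + 576 = 38090$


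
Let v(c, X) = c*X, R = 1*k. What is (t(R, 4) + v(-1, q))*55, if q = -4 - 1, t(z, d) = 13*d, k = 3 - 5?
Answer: 3135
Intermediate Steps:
k = -2
R = -2 (R = 1*(-2) = -2)
q = -5
v(c, X) = X*c
(t(R, 4) + v(-1, q))*55 = (13*4 - 5*(-1))*55 = (52 + 5)*55 = 57*55 = 3135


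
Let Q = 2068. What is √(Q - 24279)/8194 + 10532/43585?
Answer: 10532/43585 + I*√22211/8194 ≈ 0.24164 + 0.018188*I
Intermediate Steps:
√(Q - 24279)/8194 + 10532/43585 = √(2068 - 24279)/8194 + 10532/43585 = √(-22211)*(1/8194) + 10532*(1/43585) = (I*√22211)*(1/8194) + 10532/43585 = I*√22211/8194 + 10532/43585 = 10532/43585 + I*√22211/8194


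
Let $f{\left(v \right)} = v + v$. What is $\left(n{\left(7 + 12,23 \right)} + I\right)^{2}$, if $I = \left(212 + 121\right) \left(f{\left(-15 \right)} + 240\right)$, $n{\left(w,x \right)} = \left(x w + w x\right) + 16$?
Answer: $5015472400$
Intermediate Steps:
$n{\left(w,x \right)} = 16 + 2 w x$ ($n{\left(w,x \right)} = \left(w x + w x\right) + 16 = 2 w x + 16 = 16 + 2 w x$)
$f{\left(v \right)} = 2 v$
$I = 69930$ ($I = \left(212 + 121\right) \left(2 \left(-15\right) + 240\right) = 333 \left(-30 + 240\right) = 333 \cdot 210 = 69930$)
$\left(n{\left(7 + 12,23 \right)} + I\right)^{2} = \left(\left(16 + 2 \left(7 + 12\right) 23\right) + 69930\right)^{2} = \left(\left(16 + 2 \cdot 19 \cdot 23\right) + 69930\right)^{2} = \left(\left(16 + 874\right) + 69930\right)^{2} = \left(890 + 69930\right)^{2} = 70820^{2} = 5015472400$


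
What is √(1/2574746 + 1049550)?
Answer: √6957799620110342546/2574746 ≈ 1024.5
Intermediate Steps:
√(1/2574746 + 1049550) = √(2702324664301/2574746) = √6957799620110342546/2574746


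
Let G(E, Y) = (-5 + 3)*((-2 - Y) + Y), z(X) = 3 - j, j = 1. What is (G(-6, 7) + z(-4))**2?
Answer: 36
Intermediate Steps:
z(X) = 2 (z(X) = 3 - 1*1 = 3 - 1 = 2)
G(E, Y) = 4 (G(E, Y) = -2*(-2) = 4)
(G(-6, 7) + z(-4))**2 = (4 + 2)**2 = 6**2 = 36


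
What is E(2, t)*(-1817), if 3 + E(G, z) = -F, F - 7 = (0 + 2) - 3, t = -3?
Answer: 16353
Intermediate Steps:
F = 6 (F = 7 + ((0 + 2) - 3) = 7 + (2 - 3) = 7 - 1 = 6)
E(G, z) = -9 (E(G, z) = -3 - 1*6 = -3 - 6 = -9)
E(2, t)*(-1817) = -9*(-1817) = 16353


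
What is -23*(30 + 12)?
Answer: -966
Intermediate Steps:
-23*(30 + 12) = -23*42 = -966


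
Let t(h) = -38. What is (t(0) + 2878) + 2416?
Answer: 5256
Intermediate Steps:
(t(0) + 2878) + 2416 = (-38 + 2878) + 2416 = 2840 + 2416 = 5256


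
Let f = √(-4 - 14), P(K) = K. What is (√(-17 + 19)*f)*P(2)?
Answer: 12*I ≈ 12.0*I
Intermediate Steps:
f = 3*I*√2 (f = √(-18) = 3*I*√2 ≈ 4.2426*I)
(√(-17 + 19)*f)*P(2) = (√(-17 + 19)*(3*I*√2))*2 = (√2*(3*I*√2))*2 = (6*I)*2 = 12*I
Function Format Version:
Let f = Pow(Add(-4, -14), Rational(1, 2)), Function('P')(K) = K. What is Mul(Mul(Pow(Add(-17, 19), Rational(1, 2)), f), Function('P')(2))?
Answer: Mul(12, I) ≈ Mul(12.000, I)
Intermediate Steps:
f = Mul(3, I, Pow(2, Rational(1, 2))) (f = Pow(-18, Rational(1, 2)) = Mul(3, I, Pow(2, Rational(1, 2))) ≈ Mul(4.2426, I))
Mul(Mul(Pow(Add(-17, 19), Rational(1, 2)), f), Function('P')(2)) = Mul(Mul(Pow(Add(-17, 19), Rational(1, 2)), Mul(3, I, Pow(2, Rational(1, 2)))), 2) = Mul(Mul(Pow(2, Rational(1, 2)), Mul(3, I, Pow(2, Rational(1, 2)))), 2) = Mul(Mul(6, I), 2) = Mul(12, I)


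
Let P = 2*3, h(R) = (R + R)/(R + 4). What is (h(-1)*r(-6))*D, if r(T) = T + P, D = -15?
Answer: 0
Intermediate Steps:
h(R) = 2*R/(4 + R) (h(R) = (2*R)/(4 + R) = 2*R/(4 + R))
P = 6
r(T) = 6 + T (r(T) = T + 6 = 6 + T)
(h(-1)*r(-6))*D = ((2*(-1)/(4 - 1))*(6 - 6))*(-15) = ((2*(-1)/3)*0)*(-15) = ((2*(-1)*(⅓))*0)*(-15) = -⅔*0*(-15) = 0*(-15) = 0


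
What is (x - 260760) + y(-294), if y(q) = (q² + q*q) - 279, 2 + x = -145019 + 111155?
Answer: -122033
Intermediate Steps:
x = -33866 (x = -2 + (-145019 + 111155) = -2 - 33864 = -33866)
y(q) = -279 + 2*q² (y(q) = (q² + q²) - 279 = 2*q² - 279 = -279 + 2*q²)
(x - 260760) + y(-294) = (-33866 - 260760) + (-279 + 2*(-294)²) = -294626 + (-279 + 2*86436) = -294626 + (-279 + 172872) = -294626 + 172593 = -122033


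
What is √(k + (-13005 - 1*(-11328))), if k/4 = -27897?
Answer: 3*I*√12585 ≈ 336.55*I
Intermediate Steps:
k = -111588 (k = 4*(-27897) = -111588)
√(k + (-13005 - 1*(-11328))) = √(-111588 + (-13005 - 1*(-11328))) = √(-111588 + (-13005 + 11328)) = √(-111588 - 1677) = √(-113265) = 3*I*√12585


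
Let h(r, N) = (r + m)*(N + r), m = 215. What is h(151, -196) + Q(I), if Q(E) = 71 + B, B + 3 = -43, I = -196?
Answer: -16445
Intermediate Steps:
B = -46 (B = -3 - 43 = -46)
Q(E) = 25 (Q(E) = 71 - 46 = 25)
h(r, N) = (215 + r)*(N + r) (h(r, N) = (r + 215)*(N + r) = (215 + r)*(N + r))
h(151, -196) + Q(I) = (151² + 215*(-196) + 215*151 - 196*151) + 25 = (22801 - 42140 + 32465 - 29596) + 25 = -16470 + 25 = -16445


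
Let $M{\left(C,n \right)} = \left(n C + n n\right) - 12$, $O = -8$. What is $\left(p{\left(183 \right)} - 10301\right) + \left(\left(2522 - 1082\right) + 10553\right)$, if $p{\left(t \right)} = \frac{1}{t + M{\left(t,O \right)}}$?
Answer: $\frac{2079467}{1229} \approx 1692.0$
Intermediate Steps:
$M{\left(C,n \right)} = -12 + n^{2} + C n$ ($M{\left(C,n \right)} = \left(C n + n^{2}\right) - 12 = \left(n^{2} + C n\right) - 12 = -12 + n^{2} + C n$)
$p{\left(t \right)} = \frac{1}{52 - 7 t}$ ($p{\left(t \right)} = \frac{1}{t + \left(-12 + \left(-8\right)^{2} + t \left(-8\right)\right)} = \frac{1}{t - \left(-52 + 8 t\right)} = \frac{1}{52 - 7 t}$)
$\left(p{\left(183 \right)} - 10301\right) + \left(\left(2522 - 1082\right) + 10553\right) = \left(\frac{1}{52 - 1281} - 10301\right) + \left(\left(2522 - 1082\right) + 10553\right) = \left(\frac{1}{52 - 1281} + \left(-11294 + 993\right)\right) + \left(1440 + 10553\right) = \left(\frac{1}{-1229} - 10301\right) + 11993 = \left(- \frac{1}{1229} - 10301\right) + 11993 = - \frac{12659930}{1229} + 11993 = \frac{2079467}{1229}$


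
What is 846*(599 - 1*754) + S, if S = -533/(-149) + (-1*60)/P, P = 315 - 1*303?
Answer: -19538582/149 ≈ -1.3113e+5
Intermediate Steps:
P = 12 (P = 315 - 303 = 12)
S = -212/149 (S = -533/(-149) - 1*60/12 = -533*(-1/149) - 60*1/12 = 533/149 - 5 = -212/149 ≈ -1.4228)
846*(599 - 1*754) + S = 846*(599 - 1*754) - 212/149 = 846*(599 - 754) - 212/149 = 846*(-155) - 212/149 = -131130 - 212/149 = -19538582/149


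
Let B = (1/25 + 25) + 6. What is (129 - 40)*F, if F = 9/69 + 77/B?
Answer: 4147667/17848 ≈ 232.39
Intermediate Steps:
B = 776/25 (B = (1/25 + 25) + 6 = 626/25 + 6 = 776/25 ≈ 31.040)
F = 46603/17848 (F = 9/69 + 77/(776/25) = 9*(1/69) + 77*(25/776) = 3/23 + 1925/776 = 46603/17848 ≈ 2.6111)
(129 - 40)*F = (129 - 40)*(46603/17848) = 89*(46603/17848) = 4147667/17848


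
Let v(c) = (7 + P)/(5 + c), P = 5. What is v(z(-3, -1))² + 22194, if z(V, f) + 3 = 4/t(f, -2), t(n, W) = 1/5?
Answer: 2685510/121 ≈ 22194.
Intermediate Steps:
t(n, W) = ⅕
z(V, f) = 17 (z(V, f) = -3 + 4/(⅕) = -3 + 4*5 = -3 + 20 = 17)
v(c) = 12/(5 + c) (v(c) = (7 + 5)/(5 + c) = 12/(5 + c))
v(z(-3, -1))² + 22194 = (12/(5 + 17))² + 22194 = (12/22)² + 22194 = (12*(1/22))² + 22194 = (6/11)² + 22194 = 36/121 + 22194 = 2685510/121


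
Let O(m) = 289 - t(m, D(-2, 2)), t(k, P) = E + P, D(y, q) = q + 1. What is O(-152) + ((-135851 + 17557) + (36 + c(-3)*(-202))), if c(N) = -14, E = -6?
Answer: -115138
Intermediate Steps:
D(y, q) = 1 + q
t(k, P) = -6 + P
O(m) = 292 (O(m) = 289 - (-6 + (1 + 2)) = 289 - (-6 + 3) = 289 - 1*(-3) = 289 + 3 = 292)
O(-152) + ((-135851 + 17557) + (36 + c(-3)*(-202))) = 292 + ((-135851 + 17557) + (36 - 14*(-202))) = 292 + (-118294 + (36 + 2828)) = 292 + (-118294 + 2864) = 292 - 115430 = -115138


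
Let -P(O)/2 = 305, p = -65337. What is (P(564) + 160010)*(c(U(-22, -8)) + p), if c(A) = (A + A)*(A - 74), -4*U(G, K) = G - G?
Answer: -10414717800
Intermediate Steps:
U(G, K) = 0 (U(G, K) = -(G - G)/4 = -¼*0 = 0)
P(O) = -610 (P(O) = -2*305 = -610)
c(A) = 2*A*(-74 + A) (c(A) = (2*A)*(-74 + A) = 2*A*(-74 + A))
(P(564) + 160010)*(c(U(-22, -8)) + p) = (-610 + 160010)*(2*0*(-74 + 0) - 65337) = 159400*(2*0*(-74) - 65337) = 159400*(0 - 65337) = 159400*(-65337) = -10414717800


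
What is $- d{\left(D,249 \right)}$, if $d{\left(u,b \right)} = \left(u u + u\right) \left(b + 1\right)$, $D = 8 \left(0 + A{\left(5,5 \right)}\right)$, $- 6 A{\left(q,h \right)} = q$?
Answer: $- \frac{85000}{9} \approx -9444.4$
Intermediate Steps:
$A{\left(q,h \right)} = - \frac{q}{6}$
$D = - \frac{20}{3}$ ($D = 8 \left(0 - \frac{5}{6}\right) = 8 \left(- \frac{5}{6}\right) = - \frac{20}{3} \approx -6.6667$)
$d{\left(u,b \right)} = \left(1 + b\right) \left(u + u^{2}\right)$ ($d{\left(u,b \right)} = \left(u^{2} + u\right) \left(1 + b\right) = \left(u + u^{2}\right) \left(1 + b\right) = \left(1 + b\right) \left(u + u^{2}\right)$)
$- d{\left(D,249 \right)} = - \frac{\left(-20\right) \left(1 + 249 - \frac{20}{3} + 249 \left(- \frac{20}{3}\right)\right)}{3} = - \frac{\left(-20\right) \left(1 + 249 - \frac{20}{3} - 1660\right)}{3} = - \frac{\left(-20\right) \left(-4250\right)}{3 \cdot 3} = \left(-1\right) \frac{85000}{9} = - \frac{85000}{9}$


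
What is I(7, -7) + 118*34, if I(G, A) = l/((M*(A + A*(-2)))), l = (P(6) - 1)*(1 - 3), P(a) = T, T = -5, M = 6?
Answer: 28086/7 ≈ 4012.3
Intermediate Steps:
P(a) = -5
l = 12 (l = (-5 - 1)*(1 - 3) = -6*(-2) = 12)
I(G, A) = -2/A (I(G, A) = 12/((6*(A + A*(-2)))) = 12/((6*(A - 2*A))) = 12/((6*(-A))) = 12/((-6*A)) = 12*(-1/(6*A)) = -2/A)
I(7, -7) + 118*34 = -2/(-7) + 118*34 = -2*(-1/7) + 4012 = 2/7 + 4012 = 28086/7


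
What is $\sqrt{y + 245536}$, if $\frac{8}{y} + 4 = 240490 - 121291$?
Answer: $\frac{2 \sqrt{872109989804990}}{119195} \approx 495.52$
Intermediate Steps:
$y = \frac{8}{119195}$ ($y = \frac{8}{-4 + \left(240490 - 121291\right)} = \frac{8}{-4 + 119199} = \frac{8}{119195} \approx 6.7117 \cdot 10^{-5}$)
$\sqrt{y + 245536} = \sqrt{\frac{8}{119195} + 245536} = \sqrt{\frac{29266663528}{119195}} = \frac{2 \sqrt{872109989804990}}{119195}$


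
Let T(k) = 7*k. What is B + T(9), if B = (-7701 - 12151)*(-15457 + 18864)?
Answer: -67635701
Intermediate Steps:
B = -67635764 (B = -19852*3407 = -67635764)
B + T(9) = -67635764 + 7*9 = -67635764 + 63 = -67635701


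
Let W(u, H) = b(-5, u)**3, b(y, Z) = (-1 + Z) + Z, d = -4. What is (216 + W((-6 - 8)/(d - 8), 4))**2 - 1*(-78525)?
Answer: 92007541/729 ≈ 1.2621e+5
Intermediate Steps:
b(y, Z) = -1 + 2*Z
W(u, H) = (-1 + 2*u)**3
(216 + W((-6 - 8)/(d - 8), 4))**2 - 1*(-78525) = (216 + (-1 + 2*((-6 - 8)/(-4 - 8)))**3)**2 - 1*(-78525) = (216 + (-1 + 2*(-14/(-12)))**3)**2 + 78525 = (216 + (-1 + 2*(-14*(-1/12)))**3)**2 + 78525 = (216 + (-1 + 2*(7/6))**3)**2 + 78525 = (216 + (-1 + 7/3)**3)**2 + 78525 = (216 + (4/3)**3)**2 + 78525 = (216 + 64/27)**2 + 78525 = (5896/27)**2 + 78525 = 34762816/729 + 78525 = 92007541/729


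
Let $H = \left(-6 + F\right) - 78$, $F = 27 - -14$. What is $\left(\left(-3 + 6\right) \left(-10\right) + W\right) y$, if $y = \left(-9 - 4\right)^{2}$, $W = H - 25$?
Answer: $-16562$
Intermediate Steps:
$F = 41$ ($F = 27 + 14 = 41$)
$H = -43$ ($H = \left(-6 + 41\right) - 78 = 35 - 78 = -43$)
$W = -68$ ($W = -43 - 25 = -68$)
$y = 169$ ($y = \left(-13\right)^{2} = 169$)
$\left(\left(-3 + 6\right) \left(-10\right) + W\right) y = \left(\left(-3 + 6\right) \left(-10\right) - 68\right) 169 = \left(3 \left(-10\right) - 68\right) 169 = \left(-30 - 68\right) 169 = \left(-98\right) 169 = -16562$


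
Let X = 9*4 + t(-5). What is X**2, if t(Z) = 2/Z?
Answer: 31684/25 ≈ 1267.4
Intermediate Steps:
X = 178/5 (X = 9*4 + 2/(-5) = 36 + 2*(-1/5) = 36 - 2/5 = 178/5 ≈ 35.600)
X**2 = (178/5)**2 = 31684/25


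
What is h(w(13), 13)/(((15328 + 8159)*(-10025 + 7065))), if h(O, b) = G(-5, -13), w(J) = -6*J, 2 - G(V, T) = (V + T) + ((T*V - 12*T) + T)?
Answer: 47/17380380 ≈ 2.7042e-6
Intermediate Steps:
G(V, T) = 2 - V + 10*T - T*V (G(V, T) = 2 - ((V + T) + ((T*V - 12*T) + T)) = 2 - ((T + V) + ((-12*T + T*V) + T)) = 2 - ((T + V) + (-11*T + T*V)) = 2 - (V - 10*T + T*V) = 2 + (-V + 10*T - T*V) = 2 - V + 10*T - T*V)
h(O, b) = -188 (h(O, b) = 2 - 1*(-5) + 10*(-13) - 1*(-13)*(-5) = 2 + 5 - 130 - 65 = -188)
h(w(13), 13)/(((15328 + 8159)*(-10025 + 7065))) = -188*1/((-10025 + 7065)*(15328 + 8159)) = -188/(23487*(-2960)) = -188/(-69521520) = -188*(-1/69521520) = 47/17380380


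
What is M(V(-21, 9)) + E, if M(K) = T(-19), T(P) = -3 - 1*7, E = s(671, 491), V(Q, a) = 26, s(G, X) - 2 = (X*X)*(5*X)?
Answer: 591853847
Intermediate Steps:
s(G, X) = 2 + 5*X³ (s(G, X) = 2 + (X*X)*(5*X) = 2 + X²*(5*X) = 2 + 5*X³)
E = 591853857 (E = 2 + 5*491³ = 2 + 5*118370771 = 2 + 591853855 = 591853857)
T(P) = -10 (T(P) = -3 - 7 = -10)
M(K) = -10
M(V(-21, 9)) + E = -10 + 591853857 = 591853847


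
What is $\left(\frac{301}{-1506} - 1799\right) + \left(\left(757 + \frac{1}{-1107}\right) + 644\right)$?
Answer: $- \frac{221285743}{555714} \approx -398.2$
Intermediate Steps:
$\left(\frac{301}{-1506} - 1799\right) + \left(\left(757 + \frac{1}{-1107}\right) + 644\right) = \left(301 \left(- \frac{1}{1506}\right) - 1799\right) + \left(\left(757 - \frac{1}{1107}\right) + 644\right) = \left(- \frac{301}{1506} - 1799\right) + \left(\frac{837998}{1107} + 644\right) = - \frac{2709595}{1506} + \frac{1550906}{1107} = - \frac{221285743}{555714}$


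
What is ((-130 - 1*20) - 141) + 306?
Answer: 15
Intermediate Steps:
((-130 - 1*20) - 141) + 306 = ((-130 - 20) - 141) + 306 = (-150 - 141) + 306 = -291 + 306 = 15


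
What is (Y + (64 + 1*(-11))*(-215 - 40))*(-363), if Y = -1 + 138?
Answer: 4856214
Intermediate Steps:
Y = 137
(Y + (64 + 1*(-11))*(-215 - 40))*(-363) = (137 + (64 + 1*(-11))*(-215 - 40))*(-363) = (137 + (64 - 11)*(-255))*(-363) = (137 + 53*(-255))*(-363) = (137 - 13515)*(-363) = -13378*(-363) = 4856214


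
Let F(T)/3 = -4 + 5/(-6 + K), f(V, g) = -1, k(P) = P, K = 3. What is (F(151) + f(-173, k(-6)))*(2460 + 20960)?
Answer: -421560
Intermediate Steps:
F(T) = -17 (F(T) = 3*(-4 + 5/(-6 + 3)) = 3*(-4 + 5/(-3)) = 3*(-4 - 1/3*5) = 3*(-4 - 5/3) = 3*(-17/3) = -17)
(F(151) + f(-173, k(-6)))*(2460 + 20960) = (-17 - 1)*(2460 + 20960) = -18*23420 = -421560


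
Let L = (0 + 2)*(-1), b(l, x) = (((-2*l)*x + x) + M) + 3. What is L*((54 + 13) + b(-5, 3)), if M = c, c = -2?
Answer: -202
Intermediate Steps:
M = -2
b(l, x) = 1 + x - 2*l*x (b(l, x) = (((-2*l)*x + x) - 2) + 3 = ((-2*l*x + x) - 2) + 3 = ((x - 2*l*x) - 2) + 3 = (-2 + x - 2*l*x) + 3 = 1 + x - 2*l*x)
L = -2 (L = 2*(-1) = -2)
L*((54 + 13) + b(-5, 3)) = -2*((54 + 13) + (1 + 3 - 2*(-5)*3)) = -2*(67 + (1 + 3 + 30)) = -2*(67 + 34) = -2*101 = -202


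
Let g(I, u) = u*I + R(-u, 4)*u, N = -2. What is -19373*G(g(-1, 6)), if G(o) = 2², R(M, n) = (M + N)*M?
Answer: -77492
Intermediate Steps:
R(M, n) = M*(-2 + M) (R(M, n) = (M - 2)*M = (-2 + M)*M = M*(-2 + M))
g(I, u) = I*u - u²*(-2 - u) (g(I, u) = u*I + ((-u)*(-2 - u))*u = I*u + (-u*(-2 - u))*u = I*u - u²*(-2 - u))
G(o) = 4
-19373*G(g(-1, 6)) = -19373*4 = -77492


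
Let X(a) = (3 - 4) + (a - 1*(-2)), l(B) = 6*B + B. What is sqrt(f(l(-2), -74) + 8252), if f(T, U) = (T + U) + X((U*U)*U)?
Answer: I*sqrt(397059) ≈ 630.13*I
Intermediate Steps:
l(B) = 7*B
X(a) = 1 + a (X(a) = -1 + (a + 2) = -1 + (2 + a) = 1 + a)
f(T, U) = 1 + T + U + U**3 (f(T, U) = (T + U) + (1 + (U*U)*U) = (T + U) + (1 + U**2*U) = (T + U) + (1 + U**3) = 1 + T + U + U**3)
sqrt(f(l(-2), -74) + 8252) = sqrt((1 + 7*(-2) - 74 + (-74)**3) + 8252) = sqrt((1 - 14 - 74 - 405224) + 8252) = sqrt(-405311 + 8252) = sqrt(-397059) = I*sqrt(397059)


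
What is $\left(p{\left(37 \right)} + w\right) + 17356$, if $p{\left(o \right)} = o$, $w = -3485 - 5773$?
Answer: $8135$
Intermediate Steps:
$w = -9258$
$\left(p{\left(37 \right)} + w\right) + 17356 = \left(37 - 9258\right) + 17356 = -9221 + 17356 = 8135$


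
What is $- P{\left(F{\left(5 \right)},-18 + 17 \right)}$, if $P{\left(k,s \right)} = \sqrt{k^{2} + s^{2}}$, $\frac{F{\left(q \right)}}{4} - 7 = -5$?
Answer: $- \sqrt{65} \approx -8.0623$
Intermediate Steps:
$F{\left(q \right)} = 8$ ($F{\left(q \right)} = 28 + 4 \left(-5\right) = 28 - 20 = 8$)
$- P{\left(F{\left(5 \right)},-18 + 17 \right)} = - \sqrt{8^{2} + \left(-18 + 17\right)^{2}} = - \sqrt{64 + \left(-1\right)^{2}} = - \sqrt{64 + 1} = - \sqrt{65}$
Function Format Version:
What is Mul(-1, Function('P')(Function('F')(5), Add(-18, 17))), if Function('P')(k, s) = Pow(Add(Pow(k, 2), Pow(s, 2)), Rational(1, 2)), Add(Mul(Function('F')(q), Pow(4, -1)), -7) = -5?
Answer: Mul(-1, Pow(65, Rational(1, 2))) ≈ -8.0623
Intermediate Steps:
Function('F')(q) = 8 (Function('F')(q) = Add(28, Mul(4, -5)) = Add(28, -20) = 8)
Mul(-1, Function('P')(Function('F')(5), Add(-18, 17))) = Mul(-1, Pow(Add(Pow(8, 2), Pow(Add(-18, 17), 2)), Rational(1, 2))) = Mul(-1, Pow(Add(64, Pow(-1, 2)), Rational(1, 2))) = Mul(-1, Pow(Add(64, 1), Rational(1, 2))) = Mul(-1, Pow(65, Rational(1, 2)))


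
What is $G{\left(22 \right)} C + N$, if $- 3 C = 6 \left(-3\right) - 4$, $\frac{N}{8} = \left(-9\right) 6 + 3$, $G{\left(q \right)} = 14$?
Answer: $- \frac{916}{3} \approx -305.33$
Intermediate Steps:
$N = -408$ ($N = 8 \left(\left(-9\right) 6 + 3\right) = 8 \left(-54 + 3\right) = 8 \left(-51\right) = -408$)
$C = \frac{22}{3}$ ($C = - \frac{6 \left(-3\right) - 4}{3} = - \frac{-18 - 4}{3} = \left(- \frac{1}{3}\right) \left(-22\right) = \frac{22}{3} \approx 7.3333$)
$G{\left(22 \right)} C + N = 14 \cdot \frac{22}{3} - 408 = \frac{308}{3} - 408 = - \frac{916}{3}$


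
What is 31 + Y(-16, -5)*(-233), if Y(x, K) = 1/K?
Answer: 388/5 ≈ 77.600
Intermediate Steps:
31 + Y(-16, -5)*(-233) = 31 - 233/(-5) = 31 - 1/5*(-233) = 31 + 233/5 = 388/5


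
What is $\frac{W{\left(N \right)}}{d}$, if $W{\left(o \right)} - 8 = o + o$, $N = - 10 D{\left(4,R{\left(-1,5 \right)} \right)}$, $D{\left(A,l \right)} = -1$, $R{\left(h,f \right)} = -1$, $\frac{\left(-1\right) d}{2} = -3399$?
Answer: $\frac{14}{3399} \approx 0.0041189$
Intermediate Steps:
$d = 6798$ ($d = \left(-2\right) \left(-3399\right) = 6798$)
$N = 10$ ($N = \left(-10\right) \left(-1\right) = 10$)
$W{\left(o \right)} = 8 + 2 o$ ($W{\left(o \right)} = 8 + \left(o + o\right) = 8 + 2 o$)
$\frac{W{\left(N \right)}}{d} = \frac{8 + 2 \cdot 10}{6798} = \left(8 + 20\right) \frac{1}{6798} = 28 \cdot \frac{1}{6798} = \frac{14}{3399}$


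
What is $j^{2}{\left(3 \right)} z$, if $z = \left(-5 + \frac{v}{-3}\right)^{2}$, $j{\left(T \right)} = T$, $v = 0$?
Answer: $225$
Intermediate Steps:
$z = 25$ ($z = \left(-5 + \frac{0}{-3}\right)^{2} = \left(-5 + 0 \left(- \frac{1}{3}\right)\right)^{2} = \left(-5 + 0\right)^{2} = \left(-5\right)^{2} = 25$)
$j^{2}{\left(3 \right)} z = 3^{2} \cdot 25 = 9 \cdot 25 = 225$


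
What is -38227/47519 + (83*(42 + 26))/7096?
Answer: -765389/84298706 ≈ -0.0090795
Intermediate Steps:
-38227/47519 + (83*(42 + 26))/7096 = -38227*1/47519 + (83*68)*(1/7096) = -38227/47519 + 5644*(1/7096) = -38227/47519 + 1411/1774 = -765389/84298706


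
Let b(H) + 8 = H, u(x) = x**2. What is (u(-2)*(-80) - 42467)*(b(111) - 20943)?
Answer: 891681080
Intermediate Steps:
b(H) = -8 + H
(u(-2)*(-80) - 42467)*(b(111) - 20943) = ((-2)**2*(-80) - 42467)*((-8 + 111) - 20943) = (4*(-80) - 42467)*(103 - 20943) = (-320 - 42467)*(-20840) = -42787*(-20840) = 891681080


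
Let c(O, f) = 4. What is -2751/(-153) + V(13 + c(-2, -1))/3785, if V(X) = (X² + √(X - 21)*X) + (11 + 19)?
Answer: 3487114/193035 + 34*I/3785 ≈ 18.065 + 0.0089828*I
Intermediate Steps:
V(X) = 30 + X² + X*√(-21 + X) (V(X) = (X² + √(-21 + X)*X) + 30 = (X² + X*√(-21 + X)) + 30 = 30 + X² + X*√(-21 + X))
-2751/(-153) + V(13 + c(-2, -1))/3785 = -2751/(-153) + (30 + (13 + 4)² + (13 + 4)*√(-21 + (13 + 4)))/3785 = -2751*(-1/153) + (30 + 17² + 17*√(-21 + 17))*(1/3785) = 917/51 + (30 + 289 + 17*√(-4))*(1/3785) = 917/51 + (30 + 289 + 17*(2*I))*(1/3785) = 917/51 + (30 + 289 + 34*I)*(1/3785) = 917/51 + (319 + 34*I)*(1/3785) = 917/51 + (319/3785 + 34*I/3785) = 3487114/193035 + 34*I/3785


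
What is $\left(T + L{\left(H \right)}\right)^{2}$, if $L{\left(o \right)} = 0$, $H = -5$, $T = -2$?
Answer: $4$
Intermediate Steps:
$\left(T + L{\left(H \right)}\right)^{2} = \left(-2 + 0\right)^{2} = \left(-2\right)^{2} = 4$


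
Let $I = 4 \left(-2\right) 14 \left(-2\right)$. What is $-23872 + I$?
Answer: $-23648$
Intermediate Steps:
$I = 224$ ($I = \left(-8\right) 14 \left(-2\right) = \left(-112\right) \left(-2\right) = 224$)
$-23872 + I = -23872 + 224 = -23648$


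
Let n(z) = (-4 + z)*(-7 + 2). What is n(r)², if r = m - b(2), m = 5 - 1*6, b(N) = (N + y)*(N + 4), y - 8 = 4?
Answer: 198025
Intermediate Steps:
y = 12 (y = 8 + 4 = 12)
b(N) = (4 + N)*(12 + N) (b(N) = (N + 12)*(N + 4) = (12 + N)*(4 + N) = (4 + N)*(12 + N))
m = -1 (m = 5 - 6 = -1)
r = -85 (r = -1 - (48 + 2² + 16*2) = -1 - (48 + 4 + 32) = -1 - 1*84 = -1 - 84 = -85)
n(z) = 20 - 5*z (n(z) = (-4 + z)*(-5) = 20 - 5*z)
n(r)² = (20 - 5*(-85))² = (20 + 425)² = 445² = 198025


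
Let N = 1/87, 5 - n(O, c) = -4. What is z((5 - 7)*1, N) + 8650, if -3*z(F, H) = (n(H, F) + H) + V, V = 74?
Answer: 2250428/261 ≈ 8622.3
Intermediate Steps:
n(O, c) = 9 (n(O, c) = 5 - 1*(-4) = 5 + 4 = 9)
N = 1/87 ≈ 0.011494
z(F, H) = -83/3 - H/3 (z(F, H) = -((9 + H) + 74)/3 = -(83 + H)/3 = -83/3 - H/3)
z((5 - 7)*1, N) + 8650 = (-83/3 - ⅓*1/87) + 8650 = (-83/3 - 1/261) + 8650 = -7222/261 + 8650 = 2250428/261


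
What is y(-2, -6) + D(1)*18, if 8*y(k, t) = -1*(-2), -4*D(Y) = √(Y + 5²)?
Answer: ¼ - 9*√26/2 ≈ -22.696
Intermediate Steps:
D(Y) = -√(25 + Y)/4 (D(Y) = -√(Y + 5²)/4 = -√(Y + 25)/4 = -√(25 + Y)/4)
y(k, t) = ¼ (y(k, t) = (-1*(-2))/8 = (⅛)*2 = ¼)
y(-2, -6) + D(1)*18 = ¼ - √(25 + 1)/4*18 = ¼ - √26/4*18 = ¼ - 9*√26/2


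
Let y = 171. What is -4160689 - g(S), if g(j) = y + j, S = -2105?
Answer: -4158755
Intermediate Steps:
g(j) = 171 + j
-4160689 - g(S) = -4160689 - (171 - 2105) = -4160689 - 1*(-1934) = -4160689 + 1934 = -4158755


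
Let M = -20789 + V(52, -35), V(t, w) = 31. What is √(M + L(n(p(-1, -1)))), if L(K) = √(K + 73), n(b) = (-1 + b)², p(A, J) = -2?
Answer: √(-20758 + √82) ≈ 144.04*I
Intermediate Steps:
L(K) = √(73 + K)
M = -20758 (M = -20789 + 31 = -20758)
√(M + L(n(p(-1, -1)))) = √(-20758 + √(73 + (-1 - 2)²)) = √(-20758 + √(73 + (-3)²)) = √(-20758 + √(73 + 9)) = √(-20758 + √82)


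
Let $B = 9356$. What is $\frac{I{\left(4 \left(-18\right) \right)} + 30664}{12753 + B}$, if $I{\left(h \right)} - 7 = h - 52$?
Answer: $\frac{30547}{22109} \approx 1.3817$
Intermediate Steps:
$I{\left(h \right)} = -45 + h$ ($I{\left(h \right)} = 7 + \left(h - 52\right) = 7 + \left(-52 + h\right) = -45 + h$)
$\frac{I{\left(4 \left(-18\right) \right)} + 30664}{12753 + B} = \frac{\left(-45 + 4 \left(-18\right)\right) + 30664}{12753 + 9356} = \frac{\left(-45 - 72\right) + 30664}{22109} = \left(-117 + 30664\right) \frac{1}{22109} = 30547 \cdot \frac{1}{22109} = \frac{30547}{22109}$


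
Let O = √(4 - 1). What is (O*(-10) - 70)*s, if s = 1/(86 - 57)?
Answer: -70/29 - 10*√3/29 ≈ -3.0111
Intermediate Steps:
O = √3 ≈ 1.7320
s = 1/29 ≈ 0.034483
(O*(-10) - 70)*s = (√3*(-10) - 70)*(1/29) = (-10*√3 - 70)*(1/29) = (-70 - 10*√3)*(1/29) = -70/29 - 10*√3/29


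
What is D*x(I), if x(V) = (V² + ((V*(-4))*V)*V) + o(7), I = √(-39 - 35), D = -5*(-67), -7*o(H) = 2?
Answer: -174200/7 + 99160*I*√74 ≈ -24886.0 + 8.5301e+5*I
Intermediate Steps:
o(H) = -2/7 (o(H) = -⅐*2 = -2/7)
D = 335
I = I*√74 (I = √(-74) = I*√74 ≈ 8.6023*I)
x(V) = -2/7 + V² - 4*V³ (x(V) = (V² + ((V*(-4))*V)*V) - 2/7 = (V² + ((-4*V)*V)*V) - 2/7 = (V² + (-4*V²)*V) - 2/7 = (V² - 4*V³) - 2/7 = -2/7 + V² - 4*V³)
D*x(I) = 335*(-2/7 + (I*√74)² - 4*(-74*I*√74)) = 335*(-2/7 - 74 - (-296)*I*√74) = 335*(-2/7 - 74 + 296*I*√74) = 335*(-520/7 + 296*I*√74) = -174200/7 + 99160*I*√74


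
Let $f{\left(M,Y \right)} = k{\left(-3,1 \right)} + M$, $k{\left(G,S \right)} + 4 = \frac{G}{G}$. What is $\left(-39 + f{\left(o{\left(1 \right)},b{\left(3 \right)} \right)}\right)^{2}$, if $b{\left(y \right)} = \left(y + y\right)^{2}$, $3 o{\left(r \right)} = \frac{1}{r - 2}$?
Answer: $\frac{16129}{9} \approx 1792.1$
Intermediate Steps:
$k{\left(G,S \right)} = -3$ ($k{\left(G,S \right)} = -4 + \frac{G}{G} = -4 + 1 = -3$)
$o{\left(r \right)} = \frac{1}{3 \left(-2 + r\right)}$ ($o{\left(r \right)} = \frac{1}{3 \left(r - 2\right)} = \frac{1}{3 \left(-2 + r\right)}$)
$b{\left(y \right)} = 4 y^{2}$ ($b{\left(y \right)} = \left(2 y\right)^{2} = 4 y^{2}$)
$f{\left(M,Y \right)} = -3 + M$
$\left(-39 + f{\left(o{\left(1 \right)},b{\left(3 \right)} \right)}\right)^{2} = \left(-39 - \left(3 - \frac{1}{3 \left(-2 + 1\right)}\right)\right)^{2} = \left(-39 - \left(3 - \frac{1}{3 \left(-1\right)}\right)\right)^{2} = \left(-39 + \left(-3 + \frac{1}{3} \left(-1\right)\right)\right)^{2} = \left(-39 - \frac{10}{3}\right)^{2} = \left(- \frac{127}{3}\right)^{2} = \frac{16129}{9}$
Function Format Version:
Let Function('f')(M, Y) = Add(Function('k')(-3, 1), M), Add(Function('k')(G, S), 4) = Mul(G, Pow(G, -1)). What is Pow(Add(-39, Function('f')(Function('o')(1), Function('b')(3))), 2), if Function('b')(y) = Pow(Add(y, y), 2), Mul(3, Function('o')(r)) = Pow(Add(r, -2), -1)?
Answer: Rational(16129, 9) ≈ 1792.1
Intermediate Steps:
Function('k')(G, S) = -3 (Function('k')(G, S) = Add(-4, Mul(G, Pow(G, -1))) = Add(-4, 1) = -3)
Function('o')(r) = Mul(Rational(1, 3), Pow(Add(-2, r), -1)) (Function('o')(r) = Mul(Rational(1, 3), Pow(Add(r, -2), -1)) = Mul(Rational(1, 3), Pow(Add(-2, r), -1)))
Function('b')(y) = Mul(4, Pow(y, 2)) (Function('b')(y) = Pow(Mul(2, y), 2) = Mul(4, Pow(y, 2)))
Function('f')(M, Y) = Add(-3, M)
Pow(Add(-39, Function('f')(Function('o')(1), Function('b')(3))), 2) = Pow(Add(-39, Add(-3, Mul(Rational(1, 3), Pow(Add(-2, 1), -1)))), 2) = Pow(Add(-39, Add(-3, Mul(Rational(1, 3), Pow(-1, -1)))), 2) = Pow(Add(-39, Add(-3, Mul(Rational(1, 3), -1))), 2) = Pow(Add(-39, Add(-3, Rational(-1, 3))), 2) = Pow(Add(-39, Rational(-10, 3)), 2) = Pow(Rational(-127, 3), 2) = Rational(16129, 9)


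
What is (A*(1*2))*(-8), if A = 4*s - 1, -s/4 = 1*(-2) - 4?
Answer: -1520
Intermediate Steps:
s = 24 (s = -4*(1*(-2) - 4) = -4*(-2 - 4) = -4*(-6) = 24)
A = 95 (A = 4*24 - 1 = 96 - 1 = 95)
(A*(1*2))*(-8) = (95*(1*2))*(-8) = (95*2)*(-8) = 190*(-8) = -1520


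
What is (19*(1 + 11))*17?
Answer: 3876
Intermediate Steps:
(19*(1 + 11))*17 = (19*12)*17 = 228*17 = 3876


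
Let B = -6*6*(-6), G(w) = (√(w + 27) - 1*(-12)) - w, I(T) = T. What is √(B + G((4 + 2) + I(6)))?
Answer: √(216 + √39) ≈ 14.908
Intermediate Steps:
G(w) = 12 + √(27 + w) - w (G(w) = (√(27 + w) + 12) - w = (12 + √(27 + w)) - w = 12 + √(27 + w) - w)
B = 216 (B = -36*(-6) = 216)
√(B + G((4 + 2) + I(6))) = √(216 + (12 + √(27 + ((4 + 2) + 6)) - ((4 + 2) + 6))) = √(216 + (12 + √(27 + (6 + 6)) - (6 + 6))) = √(216 + (12 + √(27 + 12) - 1*12)) = √(216 + (12 + √39 - 12)) = √(216 + √39)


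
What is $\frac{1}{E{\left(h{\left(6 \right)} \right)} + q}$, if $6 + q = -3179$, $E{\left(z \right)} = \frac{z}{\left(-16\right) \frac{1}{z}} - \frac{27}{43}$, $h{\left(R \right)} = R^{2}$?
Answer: $- \frac{43}{140465} \approx -0.00030613$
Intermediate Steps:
$E{\left(z \right)} = - \frac{27}{43} - \frac{z^{2}}{16}$ ($E{\left(z \right)} = z \left(- \frac{z}{16}\right) - \frac{27}{43} = - \frac{z^{2}}{16} - \frac{27}{43} = - \frac{27}{43} - \frac{z^{2}}{16}$)
$q = -3185$ ($q = -6 - 3179 = -3185$)
$\frac{1}{E{\left(h{\left(6 \right)} \right)} + q} = \frac{1}{\left(- \frac{27}{43} - \frac{\left(6^{2}\right)^{2}}{16}\right) - 3185} = \frac{1}{\left(- \frac{27}{43} - \frac{36^{2}}{16}\right) - 3185} = \frac{1}{\left(- \frac{27}{43} - 81\right) - 3185} = \frac{1}{- \frac{3510}{43} - 3185} = \frac{1}{- \frac{140465}{43}} = - \frac{43}{140465}$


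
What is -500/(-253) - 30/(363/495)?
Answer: -9850/253 ≈ -38.933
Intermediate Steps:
-500/(-253) - 30/(363/495) = -500*(-1/253) - 30/(363*(1/495)) = 500/253 - 30/11/15 = 500/253 - 30*15/11 = 500/253 - 450/11 = -9850/253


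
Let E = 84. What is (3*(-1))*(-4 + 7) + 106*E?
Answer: 8895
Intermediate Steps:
(3*(-1))*(-4 + 7) + 106*E = (3*(-1))*(-4 + 7) + 106*84 = -3*3 + 8904 = -9 + 8904 = 8895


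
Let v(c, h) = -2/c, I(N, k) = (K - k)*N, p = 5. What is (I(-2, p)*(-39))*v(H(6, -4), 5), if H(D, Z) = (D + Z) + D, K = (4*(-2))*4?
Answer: 1443/2 ≈ 721.50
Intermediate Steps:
K = -32 (K = -8*4 = -32)
H(D, Z) = Z + 2*D
I(N, k) = N*(-32 - k) (I(N, k) = (-32 - k)*N = N*(-32 - k))
(I(-2, p)*(-39))*v(H(6, -4), 5) = (-1*(-2)*(32 + 5)*(-39))*(-2/(-4 + 2*6)) = (-1*(-2)*37*(-39))*(-2/(-4 + 12)) = (74*(-39))*(-2/8) = -(-5772)/8 = -2886*(-¼) = 1443/2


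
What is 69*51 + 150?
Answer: 3669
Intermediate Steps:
69*51 + 150 = 3519 + 150 = 3669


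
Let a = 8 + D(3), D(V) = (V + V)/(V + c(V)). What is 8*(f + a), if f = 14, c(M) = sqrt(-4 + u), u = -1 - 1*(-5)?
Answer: 192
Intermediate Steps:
u = 4 (u = -1 + 5 = 4)
c(M) = 0 (c(M) = sqrt(-4 + 4) = sqrt(0) = 0)
D(V) = 2 (D(V) = (V + V)/(V + 0) = (2*V)/V = 2)
a = 10 (a = 8 + 2 = 10)
8*(f + a) = 8*(14 + 10) = 8*24 = 192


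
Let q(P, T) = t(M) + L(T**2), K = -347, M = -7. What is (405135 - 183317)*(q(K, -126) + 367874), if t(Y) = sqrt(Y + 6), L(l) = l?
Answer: 85122657500 + 221818*I ≈ 8.5123e+10 + 2.2182e+5*I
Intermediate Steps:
t(Y) = sqrt(6 + Y)
q(P, T) = I + T**2 (q(P, T) = sqrt(6 - 7) + T**2 = sqrt(-1) + T**2 = I + T**2)
(405135 - 183317)*(q(K, -126) + 367874) = (405135 - 183317)*((I + (-126)**2) + 367874) = 221818*((I + 15876) + 367874) = 221818*((15876 + I) + 367874) = 221818*(383750 + I) = 85122657500 + 221818*I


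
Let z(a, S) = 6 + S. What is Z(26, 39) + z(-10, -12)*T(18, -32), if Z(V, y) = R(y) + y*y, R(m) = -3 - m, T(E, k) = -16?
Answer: 1575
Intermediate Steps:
Z(V, y) = -3 + y² - y (Z(V, y) = (-3 - y) + y*y = (-3 - y) + y² = -3 + y² - y)
Z(26, 39) + z(-10, -12)*T(18, -32) = (-3 + 39² - 1*39) + (6 - 12)*(-16) = (-3 + 1521 - 39) - 6*(-16) = 1479 + 96 = 1575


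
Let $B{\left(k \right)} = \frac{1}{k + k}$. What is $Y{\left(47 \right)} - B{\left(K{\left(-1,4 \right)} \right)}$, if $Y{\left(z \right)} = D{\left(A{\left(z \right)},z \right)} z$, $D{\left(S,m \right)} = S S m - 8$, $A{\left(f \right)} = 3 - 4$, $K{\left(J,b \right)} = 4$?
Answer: $\frac{14663}{8} \approx 1832.9$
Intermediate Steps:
$A{\left(f \right)} = -1$ ($A{\left(f \right)} = 3 - 4 = -1$)
$B{\left(k \right)} = \frac{1}{2 k}$
$D{\left(S,m \right)} = -8 + m S^{2}$ ($D{\left(S,m \right)} = S^{2} m - 8 = m S^{2} - 8 = -8 + m S^{2}$)
$Y{\left(z \right)} = z \left(-8 + z\right)$ ($Y{\left(z \right)} = \left(-8 + z \left(-1\right)^{2}\right) z = \left(-8 + z 1\right) z = \left(-8 + z\right) z = z \left(-8 + z\right)$)
$Y{\left(47 \right)} - B{\left(K{\left(-1,4 \right)} \right)} = 47 \left(-8 + 47\right) - \frac{1}{2 \cdot 4} = 47 \cdot 39 - \frac{1}{2} \cdot \frac{1}{4} = 1833 - \frac{1}{8} = \frac{14663}{8}$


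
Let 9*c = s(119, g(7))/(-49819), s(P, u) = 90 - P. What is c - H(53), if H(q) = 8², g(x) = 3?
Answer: -28695715/448371 ≈ -64.000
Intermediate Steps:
H(q) = 64
c = 29/448371 (c = ((90 - 1*119)/(-49819))/9 = ((90 - 119)*(-1/49819))/9 = (-29*(-1/49819))/9 = (⅑)*(29/49819) = 29/448371 ≈ 6.4679e-5)
c - H(53) = 29/448371 - 1*64 = 29/448371 - 64 = -28695715/448371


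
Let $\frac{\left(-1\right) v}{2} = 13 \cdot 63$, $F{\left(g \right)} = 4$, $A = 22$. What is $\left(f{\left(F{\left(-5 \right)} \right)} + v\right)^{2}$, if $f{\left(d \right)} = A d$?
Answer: $2402500$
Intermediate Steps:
$f{\left(d \right)} = 22 d$
$v = -1638$ ($v = - 2 \cdot 13 \cdot 63 = \left(-2\right) 819 = -1638$)
$\left(f{\left(F{\left(-5 \right)} \right)} + v\right)^{2} = \left(22 \cdot 4 - 1638\right)^{2} = \left(88 - 1638\right)^{2} = \left(-1550\right)^{2} = 2402500$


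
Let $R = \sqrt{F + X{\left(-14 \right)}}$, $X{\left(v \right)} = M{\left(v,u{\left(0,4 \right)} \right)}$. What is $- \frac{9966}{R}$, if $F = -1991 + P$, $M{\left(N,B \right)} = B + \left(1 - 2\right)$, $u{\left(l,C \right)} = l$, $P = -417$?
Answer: $\frac{302 i \sqrt{2409}}{73} \approx 203.05 i$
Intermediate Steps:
$M{\left(N,B \right)} = -1 + B$ ($M{\left(N,B \right)} = B + \left(1 - 2\right) = B - 1 = -1 + B$)
$X{\left(v \right)} = -1$ ($X{\left(v \right)} = -1 + 0 = -1$)
$F = -2408$ ($F = -1991 - 417 = -2408$)
$R = i \sqrt{2409}$ ($R = \sqrt{-2408 - 1} = \sqrt{-2409} = i \sqrt{2409} \approx 49.082 i$)
$- \frac{9966}{R} = - \frac{9966}{i \sqrt{2409}} = - 9966 \left(- \frac{i \sqrt{2409}}{2409}\right) = \frac{302 i \sqrt{2409}}{73}$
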